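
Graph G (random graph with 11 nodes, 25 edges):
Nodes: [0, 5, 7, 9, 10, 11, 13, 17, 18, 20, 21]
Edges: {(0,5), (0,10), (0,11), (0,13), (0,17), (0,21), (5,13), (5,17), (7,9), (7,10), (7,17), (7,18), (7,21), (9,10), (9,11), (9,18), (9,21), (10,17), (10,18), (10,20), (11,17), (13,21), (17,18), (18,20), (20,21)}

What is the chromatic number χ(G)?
χ(G) = 4

Clique number ω(G) = 4 (lower bound: χ ≥ ω).
The clique on [7, 9, 10, 18] has size 4, forcing χ ≥ 4, and the coloring below uses 4 colors, so χ(G) = 4.
A valid 4-coloring: color 1: [9, 13, 17, 20]; color 2: [0, 7]; color 3: [5, 10, 11, 21]; color 4: [18].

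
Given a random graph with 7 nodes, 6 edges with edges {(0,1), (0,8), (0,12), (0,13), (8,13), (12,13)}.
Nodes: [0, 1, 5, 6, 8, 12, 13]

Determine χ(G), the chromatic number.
Clique number ω(G) = 3 (lower bound: χ ≥ ω).
The clique on [0, 8, 13] has size 3, forcing χ ≥ 3, and the coloring below uses 3 colors, so χ(G) = 3.
A valid 3-coloring: color 1: [0, 5, 6]; color 2: [1, 13]; color 3: [8, 12].

χ(G) = 3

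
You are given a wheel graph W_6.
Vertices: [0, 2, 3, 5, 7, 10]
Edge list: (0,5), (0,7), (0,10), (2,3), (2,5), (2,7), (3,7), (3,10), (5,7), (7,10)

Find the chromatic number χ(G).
Clique number ω(G) = 3 (lower bound: χ ≥ ω).
Odd cycle [5, 0, 10, 3, 2] needs 3 colors (χ ≥ 3).
Vertex 7 is adjacent to every vertex of [0, 2, 3, 5, 10], which already need 3 colors among themselves, so 7 needs a new color (χ ≥ 4).
The coloring below uses 4 colors, so χ(G) = 4.
A valid 4-coloring: color 1: [7]; color 2: [3, 5]; color 3: [0, 2]; color 4: [10].

χ(G) = 4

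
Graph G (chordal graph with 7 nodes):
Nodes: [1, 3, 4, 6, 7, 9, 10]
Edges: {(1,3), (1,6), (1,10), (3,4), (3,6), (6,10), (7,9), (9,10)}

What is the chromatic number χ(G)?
χ(G) = 3

Clique number ω(G) = 3 (lower bound: χ ≥ ω).
The clique on [1, 6, 10] has size 3, forcing χ ≥ 3, and the coloring below uses 3 colors, so χ(G) = 3.
A valid 3-coloring: color 1: [3, 7, 10]; color 2: [1, 4, 9]; color 3: [6].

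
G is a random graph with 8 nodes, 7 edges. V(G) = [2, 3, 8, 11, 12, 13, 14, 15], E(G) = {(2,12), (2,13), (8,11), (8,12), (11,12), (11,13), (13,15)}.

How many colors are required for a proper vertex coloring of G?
Clique number ω(G) = 3 (lower bound: χ ≥ ω).
The clique on [8, 11, 12] has size 3, forcing χ ≥ 3, and the coloring below uses 3 colors, so χ(G) = 3.
A valid 3-coloring: color 1: [3, 12, 13, 14]; color 2: [2, 11, 15]; color 3: [8].

χ(G) = 3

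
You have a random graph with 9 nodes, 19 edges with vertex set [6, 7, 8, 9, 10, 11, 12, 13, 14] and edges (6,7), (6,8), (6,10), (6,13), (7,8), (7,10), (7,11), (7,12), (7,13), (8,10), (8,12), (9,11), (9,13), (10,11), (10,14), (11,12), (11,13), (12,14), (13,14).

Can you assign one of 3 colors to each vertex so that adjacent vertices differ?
The clique on vertices [6, 7, 8, 10] has size 4 > 3, so it alone needs 4 colors.

No, G is not 3-colorable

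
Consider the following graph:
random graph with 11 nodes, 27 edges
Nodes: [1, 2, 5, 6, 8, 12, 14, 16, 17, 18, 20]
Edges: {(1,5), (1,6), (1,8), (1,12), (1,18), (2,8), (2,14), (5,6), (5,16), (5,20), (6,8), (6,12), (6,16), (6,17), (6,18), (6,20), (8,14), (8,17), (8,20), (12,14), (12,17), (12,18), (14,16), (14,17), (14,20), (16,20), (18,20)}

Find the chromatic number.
Clique number ω(G) = 4 (lower bound: χ ≥ ω).
The clique on [5, 6, 16, 20] has size 4, forcing χ ≥ 4, and the coloring below uses 4 colors, so χ(G) = 4.
A valid 4-coloring: color 1: [6, 14]; color 2: [1, 2, 17, 20]; color 3: [8, 12, 16]; color 4: [5, 18].

χ(G) = 4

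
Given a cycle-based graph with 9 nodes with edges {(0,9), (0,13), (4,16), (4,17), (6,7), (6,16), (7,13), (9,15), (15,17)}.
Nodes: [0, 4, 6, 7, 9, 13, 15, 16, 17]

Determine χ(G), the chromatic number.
Clique number ω(G) = 2 (lower bound: χ ≥ ω).
Odd cycle [13, 0, 9, 15, 17, 4, 16, 6, 7] needs 3 colors (χ ≥ 3).
The coloring below uses 3 colors, so χ(G) = 3.
A valid 3-coloring: color 1: [6, 9, 13, 17]; color 2: [0, 4, 7, 15]; color 3: [16].

χ(G) = 3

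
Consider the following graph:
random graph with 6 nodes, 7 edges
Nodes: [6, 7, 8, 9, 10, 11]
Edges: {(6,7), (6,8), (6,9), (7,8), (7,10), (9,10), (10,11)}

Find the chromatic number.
χ(G) = 3

Clique number ω(G) = 3 (lower bound: χ ≥ ω).
The clique on [6, 7, 8] has size 3, forcing χ ≥ 3, and the coloring below uses 3 colors, so χ(G) = 3.
A valid 3-coloring: color 1: [6, 10]; color 2: [7, 9, 11]; color 3: [8].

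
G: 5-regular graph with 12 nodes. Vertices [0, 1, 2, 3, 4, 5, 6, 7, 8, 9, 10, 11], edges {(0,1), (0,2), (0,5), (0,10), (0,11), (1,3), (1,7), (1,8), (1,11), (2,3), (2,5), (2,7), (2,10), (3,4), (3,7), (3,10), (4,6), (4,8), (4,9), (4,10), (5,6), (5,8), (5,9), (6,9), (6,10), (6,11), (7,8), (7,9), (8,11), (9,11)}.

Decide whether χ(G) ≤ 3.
Suppose a proper 3-coloring c exists. The clique [0, 1, 11] takes 3 distinct colors; by symmetry let c(0) = 1, c(1) = 2, c(11) = 3.
- Vertex 8: neighbors [1, 11] already have colors [2, 3] ⇒ c(8) = 1.
- Vertex 7: neighbors [8, 1] already have colors [1, 2] ⇒ c(7) = 3.
- Vertex 2: neighbors [0, 7] already have colors [1, 3] ⇒ c(2) = 2.
- Vertex 10: neighbors [0, 2] already have colors [1, 2] ⇒ c(10) = 3.
- Vertex 4: neighbors [8, 10] already have colors [1, 3] ⇒ c(4) = 2.
- Vertex 5: neighbors [0, 2] already have colors [1, 2] ⇒ c(5) = 3.
- Vertex 6: neighbors [4, 5] already have colors [2, 3] ⇒ c(6) = 1.
- Vertex 9: neighbors [6, 4, 5] already have colors [1, 2, 3] — all 3 colors blocked. Contradiction.
The forced assignments end in a contradiction, so G has no proper 3-coloring (χ ≥ 4).

No, G is not 3-colorable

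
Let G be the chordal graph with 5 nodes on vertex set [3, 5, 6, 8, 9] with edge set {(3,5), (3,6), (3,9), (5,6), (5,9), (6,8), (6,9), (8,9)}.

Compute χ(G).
χ(G) = 4

Clique number ω(G) = 4 (lower bound: χ ≥ ω).
The clique on [3, 5, 6, 9] has size 4, forcing χ ≥ 4, and the coloring below uses 4 colors, so χ(G) = 4.
A valid 4-coloring: color 1: [6]; color 2: [9]; color 3: [3, 8]; color 4: [5].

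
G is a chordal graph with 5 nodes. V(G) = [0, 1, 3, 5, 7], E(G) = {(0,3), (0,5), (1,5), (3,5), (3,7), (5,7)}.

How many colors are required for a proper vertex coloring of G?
χ(G) = 3

Clique number ω(G) = 3 (lower bound: χ ≥ ω).
The clique on [0, 3, 5] has size 3, forcing χ ≥ 3, and the coloring below uses 3 colors, so χ(G) = 3.
A valid 3-coloring: color 1: [5]; color 2: [1, 3]; color 3: [0, 7].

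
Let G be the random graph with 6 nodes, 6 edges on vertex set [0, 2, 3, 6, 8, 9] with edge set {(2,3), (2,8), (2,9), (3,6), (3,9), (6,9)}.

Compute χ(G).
χ(G) = 3

Clique number ω(G) = 3 (lower bound: χ ≥ ω).
The clique on [2, 3, 9] has size 3, forcing χ ≥ 3, and the coloring below uses 3 colors, so χ(G) = 3.
A valid 3-coloring: color 1: [0, 3, 8]; color 2: [9]; color 3: [2, 6].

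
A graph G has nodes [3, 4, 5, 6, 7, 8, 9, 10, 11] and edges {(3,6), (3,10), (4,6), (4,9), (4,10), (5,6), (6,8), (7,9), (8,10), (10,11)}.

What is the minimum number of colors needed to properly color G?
χ(G) = 2

Clique number ω(G) = 2 (lower bound: χ ≥ ω).
The graph is bipartite (no odd cycle), so 2 colors suffice: χ(G) = 2.
A valid 2-coloring: color 1: [6, 9, 10]; color 2: [3, 4, 5, 7, 8, 11].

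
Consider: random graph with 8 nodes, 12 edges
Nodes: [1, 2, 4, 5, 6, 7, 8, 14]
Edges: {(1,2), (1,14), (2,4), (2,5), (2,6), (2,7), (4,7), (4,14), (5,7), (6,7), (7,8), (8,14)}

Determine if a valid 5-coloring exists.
A valid 5-coloring: color 1: [2, 14]; color 2: [1, 7]; color 3: [4, 5, 6, 8].
(χ(G) = 3 ≤ 5.)

Yes, G is 5-colorable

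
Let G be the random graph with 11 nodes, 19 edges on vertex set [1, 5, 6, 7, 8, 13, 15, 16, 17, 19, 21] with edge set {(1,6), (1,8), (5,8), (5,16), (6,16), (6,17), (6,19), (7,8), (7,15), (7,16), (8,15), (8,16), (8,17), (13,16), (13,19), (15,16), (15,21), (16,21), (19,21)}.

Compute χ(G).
Clique number ω(G) = 4 (lower bound: χ ≥ ω).
The clique on [7, 8, 15, 16] has size 4, forcing χ ≥ 4, and the coloring below uses 4 colors, so χ(G) = 4.
A valid 4-coloring: color 1: [1, 16, 17, 19]; color 2: [6, 8, 13, 21]; color 3: [5, 15]; color 4: [7].

χ(G) = 4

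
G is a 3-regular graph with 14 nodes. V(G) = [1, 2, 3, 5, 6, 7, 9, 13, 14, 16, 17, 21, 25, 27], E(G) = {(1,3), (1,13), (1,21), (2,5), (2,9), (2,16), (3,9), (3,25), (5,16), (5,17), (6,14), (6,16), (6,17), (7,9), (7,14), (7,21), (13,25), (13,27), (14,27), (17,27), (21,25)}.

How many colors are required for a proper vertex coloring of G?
χ(G) = 3

Clique number ω(G) = 3 (lower bound: χ ≥ ω).
The clique on [2, 5, 16] has size 3, forcing χ ≥ 3, and the coloring below uses 3 colors, so χ(G) = 3.
A valid 3-coloring: color 1: [2, 3, 7, 13, 17]; color 2: [5, 6, 9, 21, 27]; color 3: [1, 14, 16, 25].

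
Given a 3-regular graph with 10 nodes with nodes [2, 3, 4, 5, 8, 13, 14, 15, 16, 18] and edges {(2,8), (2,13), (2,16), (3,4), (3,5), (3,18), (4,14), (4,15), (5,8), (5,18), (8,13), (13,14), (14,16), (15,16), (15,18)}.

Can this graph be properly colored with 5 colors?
A valid 5-coloring: color 1: [4, 8, 16, 18]; color 2: [2, 5, 14, 15]; color 3: [3, 13].
(χ(G) = 3 ≤ 5.)

Yes, G is 5-colorable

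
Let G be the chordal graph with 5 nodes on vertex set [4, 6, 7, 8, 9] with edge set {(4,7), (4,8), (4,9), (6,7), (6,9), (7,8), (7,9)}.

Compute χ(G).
χ(G) = 3

Clique number ω(G) = 3 (lower bound: χ ≥ ω).
The clique on [4, 7, 8] has size 3, forcing χ ≥ 3, and the coloring below uses 3 colors, so χ(G) = 3.
A valid 3-coloring: color 1: [7]; color 2: [8, 9]; color 3: [4, 6].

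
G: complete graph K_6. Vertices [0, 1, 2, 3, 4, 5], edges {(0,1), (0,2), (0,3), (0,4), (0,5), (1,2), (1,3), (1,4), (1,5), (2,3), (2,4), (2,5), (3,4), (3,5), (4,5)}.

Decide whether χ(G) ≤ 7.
Yes, G is 7-colorable

A valid 7-coloring: color 1: [0]; color 2: [4]; color 3: [5]; color 4: [2]; color 5: [3]; color 6: [1].
(χ(G) = 6 ≤ 7.)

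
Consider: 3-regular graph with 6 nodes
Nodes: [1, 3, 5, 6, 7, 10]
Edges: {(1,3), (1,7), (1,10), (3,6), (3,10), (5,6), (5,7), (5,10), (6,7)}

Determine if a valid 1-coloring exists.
No, G is not 1-colorable

The clique on vertices [1, 3, 10] has size 3 > 1, so it alone needs 3 colors.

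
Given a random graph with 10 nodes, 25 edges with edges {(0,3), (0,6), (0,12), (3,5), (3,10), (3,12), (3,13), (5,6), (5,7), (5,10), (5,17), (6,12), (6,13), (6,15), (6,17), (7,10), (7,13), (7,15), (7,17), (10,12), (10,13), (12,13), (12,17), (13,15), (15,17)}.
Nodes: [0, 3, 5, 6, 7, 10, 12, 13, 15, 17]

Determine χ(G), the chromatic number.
χ(G) = 4

Clique number ω(G) = 4 (lower bound: χ ≥ ω).
The clique on [3, 10, 12, 13] has size 4, forcing χ ≥ 4, and the coloring below uses 4 colors, so χ(G) = 4.
A valid 4-coloring: color 1: [0, 13, 17]; color 2: [5, 12, 15]; color 3: [6, 10]; color 4: [3, 7].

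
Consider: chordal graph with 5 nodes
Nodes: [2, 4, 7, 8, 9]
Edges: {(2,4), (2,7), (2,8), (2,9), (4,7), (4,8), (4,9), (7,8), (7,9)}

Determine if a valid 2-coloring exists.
No, G is not 2-colorable

The clique on vertices [2, 4, 7, 8] has size 4 > 2, so it alone needs 4 colors.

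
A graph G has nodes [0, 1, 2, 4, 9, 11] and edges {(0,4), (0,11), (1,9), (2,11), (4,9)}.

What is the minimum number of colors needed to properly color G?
χ(G) = 2

Clique number ω(G) = 2 (lower bound: χ ≥ ω).
The graph is bipartite (no odd cycle), so 2 colors suffice: χ(G) = 2.
A valid 2-coloring: color 1: [0, 2, 9]; color 2: [1, 4, 11].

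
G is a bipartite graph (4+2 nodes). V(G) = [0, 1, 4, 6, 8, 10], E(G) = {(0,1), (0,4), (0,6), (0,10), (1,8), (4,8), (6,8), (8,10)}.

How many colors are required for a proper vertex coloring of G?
χ(G) = 2

Clique number ω(G) = 2 (lower bound: χ ≥ ω).
The graph is bipartite (no odd cycle), so 2 colors suffice: χ(G) = 2.
A valid 2-coloring: color 1: [0, 8]; color 2: [1, 4, 6, 10].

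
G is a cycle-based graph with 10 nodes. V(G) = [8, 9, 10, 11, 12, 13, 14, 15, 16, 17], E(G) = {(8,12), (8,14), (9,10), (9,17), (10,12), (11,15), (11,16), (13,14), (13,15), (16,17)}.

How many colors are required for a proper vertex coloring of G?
Clique number ω(G) = 2 (lower bound: χ ≥ ω).
The graph is bipartite (no odd cycle), so 2 colors suffice: χ(G) = 2.
A valid 2-coloring: color 1: [8, 10, 11, 13, 17]; color 2: [9, 12, 14, 15, 16].

χ(G) = 2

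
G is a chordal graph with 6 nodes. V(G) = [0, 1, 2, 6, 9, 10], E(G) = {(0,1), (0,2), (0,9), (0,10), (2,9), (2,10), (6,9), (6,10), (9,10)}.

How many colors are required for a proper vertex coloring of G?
Clique number ω(G) = 4 (lower bound: χ ≥ ω).
The clique on [0, 2, 9, 10] has size 4, forcing χ ≥ 4, and the coloring below uses 4 colors, so χ(G) = 4.
A valid 4-coloring: color 1: [1, 10]; color 2: [9]; color 3: [0, 6]; color 4: [2].

χ(G) = 4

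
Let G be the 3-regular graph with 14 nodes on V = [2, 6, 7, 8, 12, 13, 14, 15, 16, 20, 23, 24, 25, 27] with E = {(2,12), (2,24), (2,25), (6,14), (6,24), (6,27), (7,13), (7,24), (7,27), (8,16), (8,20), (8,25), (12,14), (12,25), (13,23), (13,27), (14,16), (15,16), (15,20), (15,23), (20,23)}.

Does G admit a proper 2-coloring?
No, G is not 2-colorable

The clique on vertices [2, 12, 25] has size 3 > 2, so it alone needs 3 colors.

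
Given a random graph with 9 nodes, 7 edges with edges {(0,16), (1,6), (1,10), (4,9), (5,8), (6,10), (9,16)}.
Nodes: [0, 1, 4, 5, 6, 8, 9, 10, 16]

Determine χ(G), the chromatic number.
χ(G) = 3

Clique number ω(G) = 3 (lower bound: χ ≥ ω).
The clique on [1, 6, 10] has size 3, forcing χ ≥ 3, and the coloring below uses 3 colors, so χ(G) = 3.
A valid 3-coloring: color 1: [1, 4, 8, 16]; color 2: [0, 5, 6, 9]; color 3: [10].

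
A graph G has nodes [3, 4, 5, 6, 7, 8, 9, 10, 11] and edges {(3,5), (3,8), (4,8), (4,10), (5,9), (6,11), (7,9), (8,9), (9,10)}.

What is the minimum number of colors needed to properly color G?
Clique number ω(G) = 2 (lower bound: χ ≥ ω).
The graph is bipartite (no odd cycle), so 2 colors suffice: χ(G) = 2.
A valid 2-coloring: color 1: [3, 4, 6, 9]; color 2: [5, 7, 8, 10, 11].

χ(G) = 2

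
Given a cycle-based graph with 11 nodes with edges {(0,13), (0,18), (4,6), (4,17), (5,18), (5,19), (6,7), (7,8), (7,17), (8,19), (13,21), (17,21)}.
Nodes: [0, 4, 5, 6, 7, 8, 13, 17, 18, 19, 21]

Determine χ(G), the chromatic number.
Clique number ω(G) = 2 (lower bound: χ ≥ ω).
Odd cycle [0, 18, 5, 19, 8, 7, 17, 21, 13] needs 3 colors (χ ≥ 3).
The coloring below uses 3 colors, so χ(G) = 3.
A valid 3-coloring: color 1: [0, 4, 5, 7, 21]; color 2: [6, 13, 17, 18, 19]; color 3: [8].

χ(G) = 3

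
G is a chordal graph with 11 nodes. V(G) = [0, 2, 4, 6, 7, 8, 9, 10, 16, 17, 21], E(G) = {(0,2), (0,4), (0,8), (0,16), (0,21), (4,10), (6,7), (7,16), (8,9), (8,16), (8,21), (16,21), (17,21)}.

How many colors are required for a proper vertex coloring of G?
Clique number ω(G) = 4 (lower bound: χ ≥ ω).
The clique on [0, 8, 16, 21] has size 4, forcing χ ≥ 4, and the coloring below uses 4 colors, so χ(G) = 4.
A valid 4-coloring: color 1: [0, 7, 9, 10, 17]; color 2: [2, 4, 6, 21]; color 3: [8]; color 4: [16].

χ(G) = 4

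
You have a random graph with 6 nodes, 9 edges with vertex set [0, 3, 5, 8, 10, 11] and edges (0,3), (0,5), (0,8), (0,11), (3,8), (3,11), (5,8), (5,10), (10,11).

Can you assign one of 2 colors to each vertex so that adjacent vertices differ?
No, G is not 2-colorable

The clique on vertices [0, 3, 8] has size 3 > 2, so it alone needs 3 colors.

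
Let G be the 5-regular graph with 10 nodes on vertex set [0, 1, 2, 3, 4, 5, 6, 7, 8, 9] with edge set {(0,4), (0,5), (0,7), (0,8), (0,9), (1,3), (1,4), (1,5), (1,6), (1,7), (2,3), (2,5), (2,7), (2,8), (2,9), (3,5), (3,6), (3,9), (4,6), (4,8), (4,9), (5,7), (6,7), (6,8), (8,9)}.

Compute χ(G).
χ(G) = 4

Clique number ω(G) = 4 (lower bound: χ ≥ ω).
The clique on [0, 4, 8, 9] has size 4, forcing χ ≥ 4, and the coloring below uses 4 colors, so χ(G) = 4.
A valid 4-coloring: color 1: [3, 4, 7]; color 2: [1, 8]; color 3: [0, 2, 6]; color 4: [5, 9].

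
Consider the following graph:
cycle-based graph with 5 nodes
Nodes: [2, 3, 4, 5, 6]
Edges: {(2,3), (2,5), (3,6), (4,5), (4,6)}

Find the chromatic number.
χ(G) = 3

Clique number ω(G) = 2 (lower bound: χ ≥ ω).
Odd cycle [6, 3, 2, 5, 4] needs 3 colors (χ ≥ 3).
The coloring below uses 3 colors, so χ(G) = 3.
A valid 3-coloring: color 1: [5, 6]; color 2: [3, 4]; color 3: [2].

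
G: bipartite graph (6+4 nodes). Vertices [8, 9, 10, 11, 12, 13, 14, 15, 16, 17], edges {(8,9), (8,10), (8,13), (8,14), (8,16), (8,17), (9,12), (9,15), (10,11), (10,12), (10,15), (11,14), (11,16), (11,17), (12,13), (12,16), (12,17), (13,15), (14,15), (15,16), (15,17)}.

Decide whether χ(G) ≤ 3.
Yes, G is 3-colorable

A valid 3-coloring: color 1: [8, 11, 12, 15]; color 2: [9, 10, 13, 14, 16, 17].
(χ(G) = 2 ≤ 3.)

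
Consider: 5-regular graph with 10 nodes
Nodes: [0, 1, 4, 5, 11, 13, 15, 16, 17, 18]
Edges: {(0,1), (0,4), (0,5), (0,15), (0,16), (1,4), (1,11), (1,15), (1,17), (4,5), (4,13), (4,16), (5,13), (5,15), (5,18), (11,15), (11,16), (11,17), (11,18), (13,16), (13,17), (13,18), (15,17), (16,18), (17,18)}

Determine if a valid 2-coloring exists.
The clique on vertices [1, 11, 15, 17] has size 4 > 2, so it alone needs 4 colors.

No, G is not 2-colorable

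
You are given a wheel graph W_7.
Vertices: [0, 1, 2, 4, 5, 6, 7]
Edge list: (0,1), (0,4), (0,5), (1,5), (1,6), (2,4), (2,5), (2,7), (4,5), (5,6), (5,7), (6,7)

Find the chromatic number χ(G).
Clique number ω(G) = 3 (lower bound: χ ≥ ω).
The clique on [0, 1, 5] has size 3, forcing χ ≥ 3, and the coloring below uses 3 colors, so χ(G) = 3.
A valid 3-coloring: color 1: [5]; color 2: [0, 2, 6]; color 3: [1, 4, 7].

χ(G) = 3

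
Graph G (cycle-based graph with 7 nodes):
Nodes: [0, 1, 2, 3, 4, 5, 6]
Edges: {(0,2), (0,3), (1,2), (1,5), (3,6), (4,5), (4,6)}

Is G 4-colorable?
A valid 4-coloring: color 1: [0, 1, 4]; color 2: [2, 3, 5]; color 3: [6].
(χ(G) = 3 ≤ 4.)

Yes, G is 4-colorable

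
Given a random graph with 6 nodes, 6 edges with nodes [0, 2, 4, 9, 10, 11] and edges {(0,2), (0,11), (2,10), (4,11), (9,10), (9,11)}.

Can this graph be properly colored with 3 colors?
Yes, G is 3-colorable

A valid 3-coloring: color 1: [10, 11]; color 2: [2, 4, 9]; color 3: [0].
(χ(G) = 3 ≤ 3.)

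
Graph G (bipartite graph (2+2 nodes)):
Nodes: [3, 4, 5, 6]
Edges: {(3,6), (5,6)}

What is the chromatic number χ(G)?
χ(G) = 2

Clique number ω(G) = 2 (lower bound: χ ≥ ω).
The graph is bipartite (no odd cycle), so 2 colors suffice: χ(G) = 2.
A valid 2-coloring: color 1: [4, 6]; color 2: [3, 5].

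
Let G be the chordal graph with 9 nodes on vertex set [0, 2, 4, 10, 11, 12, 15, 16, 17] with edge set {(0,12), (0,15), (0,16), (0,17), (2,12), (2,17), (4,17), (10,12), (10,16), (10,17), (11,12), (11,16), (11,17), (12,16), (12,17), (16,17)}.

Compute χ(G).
Clique number ω(G) = 4 (lower bound: χ ≥ ω).
The clique on [0, 12, 16, 17] has size 4, forcing χ ≥ 4, and the coloring below uses 4 colors, so χ(G) = 4.
A valid 4-coloring: color 1: [15, 17]; color 2: [4, 12]; color 3: [2, 16]; color 4: [0, 10, 11].

χ(G) = 4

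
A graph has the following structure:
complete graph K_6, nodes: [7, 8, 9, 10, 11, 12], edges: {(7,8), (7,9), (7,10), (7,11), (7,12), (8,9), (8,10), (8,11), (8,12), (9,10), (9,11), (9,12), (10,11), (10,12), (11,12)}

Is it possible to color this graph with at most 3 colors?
No, G is not 3-colorable

The clique on vertices [7, 8, 9, 10, 11, 12] has size 6 > 3, so it alone needs 6 colors.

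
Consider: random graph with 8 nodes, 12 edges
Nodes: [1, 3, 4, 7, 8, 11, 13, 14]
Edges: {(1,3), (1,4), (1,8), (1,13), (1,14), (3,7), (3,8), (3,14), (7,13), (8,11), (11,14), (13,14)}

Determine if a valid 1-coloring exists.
No, G is not 1-colorable

The clique on vertices [1, 3, 8] has size 3 > 1, so it alone needs 3 colors.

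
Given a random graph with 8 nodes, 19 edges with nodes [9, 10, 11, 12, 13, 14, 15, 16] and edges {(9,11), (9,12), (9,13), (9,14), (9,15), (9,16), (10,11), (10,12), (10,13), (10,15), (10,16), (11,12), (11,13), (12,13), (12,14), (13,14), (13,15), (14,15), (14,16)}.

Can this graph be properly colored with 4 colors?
A valid 4-coloring: color 1: [9, 10]; color 2: [13, 16]; color 3: [11, 14]; color 4: [12, 15].
(χ(G) = 4 ≤ 4.)

Yes, G is 4-colorable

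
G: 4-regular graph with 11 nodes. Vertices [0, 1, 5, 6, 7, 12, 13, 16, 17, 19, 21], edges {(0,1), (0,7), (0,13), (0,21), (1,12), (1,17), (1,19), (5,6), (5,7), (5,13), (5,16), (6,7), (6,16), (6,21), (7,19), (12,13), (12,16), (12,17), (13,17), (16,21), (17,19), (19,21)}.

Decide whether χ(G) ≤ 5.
A valid 5-coloring: color 1: [0, 6, 12, 19]; color 2: [5, 17, 21]; color 3: [1, 7, 13, 16].
(χ(G) = 3 ≤ 5.)

Yes, G is 5-colorable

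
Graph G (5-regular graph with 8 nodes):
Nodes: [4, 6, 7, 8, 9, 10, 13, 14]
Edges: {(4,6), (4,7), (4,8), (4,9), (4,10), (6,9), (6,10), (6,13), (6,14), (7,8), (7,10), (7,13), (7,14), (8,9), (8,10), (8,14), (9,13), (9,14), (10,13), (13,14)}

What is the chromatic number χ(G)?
χ(G) = 4

Clique number ω(G) = 4 (lower bound: χ ≥ ω).
The clique on [4, 7, 8, 10] has size 4, forcing χ ≥ 4, and the coloring below uses 4 colors, so χ(G) = 4.
A valid 4-coloring: color 1: [6, 7]; color 2: [4, 14]; color 3: [8, 13]; color 4: [9, 10].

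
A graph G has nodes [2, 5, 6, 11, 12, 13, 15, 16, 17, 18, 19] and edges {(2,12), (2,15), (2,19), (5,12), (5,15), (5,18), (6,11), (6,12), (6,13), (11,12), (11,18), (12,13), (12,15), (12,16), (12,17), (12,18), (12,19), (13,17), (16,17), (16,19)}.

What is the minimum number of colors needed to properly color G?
Clique number ω(G) = 3 (lower bound: χ ≥ ω).
The clique on [2, 12, 19] has size 3, forcing χ ≥ 3, and the coloring below uses 3 colors, so χ(G) = 3.
A valid 3-coloring: color 1: [12]; color 2: [6, 15, 17, 18, 19]; color 3: [2, 5, 11, 13, 16].

χ(G) = 3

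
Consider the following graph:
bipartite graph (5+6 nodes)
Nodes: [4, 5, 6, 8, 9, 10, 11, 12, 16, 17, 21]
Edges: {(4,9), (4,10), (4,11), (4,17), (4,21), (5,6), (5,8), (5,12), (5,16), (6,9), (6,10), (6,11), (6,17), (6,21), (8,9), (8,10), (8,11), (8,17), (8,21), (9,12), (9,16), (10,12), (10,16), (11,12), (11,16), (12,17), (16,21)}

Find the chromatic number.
χ(G) = 2

Clique number ω(G) = 2 (lower bound: χ ≥ ω).
The graph is bipartite (no odd cycle), so 2 colors suffice: χ(G) = 2.
A valid 2-coloring: color 1: [4, 6, 8, 12, 16]; color 2: [5, 9, 10, 11, 17, 21].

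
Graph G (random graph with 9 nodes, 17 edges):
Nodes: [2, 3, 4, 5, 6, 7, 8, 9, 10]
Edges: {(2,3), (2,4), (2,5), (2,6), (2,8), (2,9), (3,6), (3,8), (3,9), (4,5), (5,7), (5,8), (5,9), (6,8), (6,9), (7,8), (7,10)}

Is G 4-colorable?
Yes, G is 4-colorable

A valid 4-coloring: color 1: [2, 7]; color 2: [5, 6, 10]; color 3: [4, 8, 9]; color 4: [3].
(χ(G) = 4 ≤ 4.)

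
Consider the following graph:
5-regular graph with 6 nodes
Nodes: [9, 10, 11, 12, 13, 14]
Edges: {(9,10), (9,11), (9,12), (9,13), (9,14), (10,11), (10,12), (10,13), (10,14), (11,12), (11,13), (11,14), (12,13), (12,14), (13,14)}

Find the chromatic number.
χ(G) = 6

Clique number ω(G) = 6 (lower bound: χ ≥ ω).
The clique on [9, 10, 11, 12, 13, 14] has size 6, forcing χ ≥ 6, and the coloring below uses 6 colors, so χ(G) = 6.
A valid 6-coloring: color 1: [10]; color 2: [11]; color 3: [14]; color 4: [13]; color 5: [9]; color 6: [12].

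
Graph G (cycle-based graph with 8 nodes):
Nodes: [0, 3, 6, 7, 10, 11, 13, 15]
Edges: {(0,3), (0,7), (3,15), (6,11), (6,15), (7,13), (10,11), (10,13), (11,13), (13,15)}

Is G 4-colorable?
A valid 4-coloring: color 1: [3, 6, 13]; color 2: [0, 11, 15]; color 3: [7, 10].
(χ(G) = 3 ≤ 4.)

Yes, G is 4-colorable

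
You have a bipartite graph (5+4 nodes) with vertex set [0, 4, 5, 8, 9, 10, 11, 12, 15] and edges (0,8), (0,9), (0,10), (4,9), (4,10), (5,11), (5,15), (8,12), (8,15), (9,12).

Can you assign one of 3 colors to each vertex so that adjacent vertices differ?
A valid 3-coloring: color 1: [0, 4, 11, 12, 15]; color 2: [5, 8, 9, 10].
(χ(G) = 2 ≤ 3.)

Yes, G is 3-colorable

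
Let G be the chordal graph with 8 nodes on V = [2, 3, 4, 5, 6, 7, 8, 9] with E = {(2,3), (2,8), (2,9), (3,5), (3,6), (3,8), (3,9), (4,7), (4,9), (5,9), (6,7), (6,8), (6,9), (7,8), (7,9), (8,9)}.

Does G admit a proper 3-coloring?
The clique on vertices [2, 3, 8, 9] has size 4 > 3, so it alone needs 4 colors.

No, G is not 3-colorable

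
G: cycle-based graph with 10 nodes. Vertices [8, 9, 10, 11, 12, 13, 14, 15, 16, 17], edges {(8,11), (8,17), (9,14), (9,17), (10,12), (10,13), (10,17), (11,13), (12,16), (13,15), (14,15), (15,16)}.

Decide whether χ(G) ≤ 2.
Odd cycle [16, 15, 14, 9, 17, 10, 12] needs 3 colors (χ ≥ 3).
Hence χ(G) ≥ 3 > 2, so no proper 2-coloring exists.

No, G is not 2-colorable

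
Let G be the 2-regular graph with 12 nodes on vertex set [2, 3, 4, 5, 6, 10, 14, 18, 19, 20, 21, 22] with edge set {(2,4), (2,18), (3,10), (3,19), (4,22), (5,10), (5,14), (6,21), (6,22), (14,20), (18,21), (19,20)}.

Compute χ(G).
χ(G) = 2

Clique number ω(G) = 2 (lower bound: χ ≥ ω).
The graph is bipartite (no odd cycle), so 2 colors suffice: χ(G) = 2.
A valid 2-coloring: color 1: [2, 10, 14, 19, 21, 22]; color 2: [3, 4, 5, 6, 18, 20].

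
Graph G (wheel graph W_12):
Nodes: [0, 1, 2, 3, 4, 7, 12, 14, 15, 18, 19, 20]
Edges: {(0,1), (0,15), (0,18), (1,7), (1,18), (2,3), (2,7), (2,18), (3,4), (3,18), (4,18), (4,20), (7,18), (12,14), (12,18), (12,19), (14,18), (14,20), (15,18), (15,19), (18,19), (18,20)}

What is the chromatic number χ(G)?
χ(G) = 4

Clique number ω(G) = 3 (lower bound: χ ≥ ω).
Odd cycle [20, 4, 3, 2, 7, 1, 0, 15, 19, 12, 14] needs 3 colors (χ ≥ 3).
Vertex 18 is adjacent to every vertex of [0, 1, 2, 3, 4, 7, 12, 14, 15, 19, 20], which already need 3 colors among themselves, so 18 needs a new color (χ ≥ 4).
The coloring below uses 4 colors, so χ(G) = 4.
A valid 4-coloring: color 1: [18]; color 2: [0, 3, 7, 12, 20]; color 3: [1, 2, 4, 14, 15]; color 4: [19].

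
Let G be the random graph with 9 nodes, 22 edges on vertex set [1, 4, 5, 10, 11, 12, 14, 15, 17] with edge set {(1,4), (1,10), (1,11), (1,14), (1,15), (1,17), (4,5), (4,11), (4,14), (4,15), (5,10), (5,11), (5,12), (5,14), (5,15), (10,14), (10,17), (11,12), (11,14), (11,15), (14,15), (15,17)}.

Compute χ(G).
χ(G) = 5

Clique number ω(G) = 5 (lower bound: χ ≥ ω).
The clique on [1, 4, 11, 14, 15] has size 5, forcing χ ≥ 5, and the coloring below uses 5 colors, so χ(G) = 5.
A valid 5-coloring: color 1: [1, 5]; color 2: [12, 14, 17]; color 3: [10, 11]; color 4: [15]; color 5: [4].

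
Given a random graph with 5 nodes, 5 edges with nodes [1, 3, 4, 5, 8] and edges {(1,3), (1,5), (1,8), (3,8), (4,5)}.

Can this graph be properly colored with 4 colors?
A valid 4-coloring: color 1: [1, 4]; color 2: [5, 8]; color 3: [3].
(χ(G) = 3 ≤ 4.)

Yes, G is 4-colorable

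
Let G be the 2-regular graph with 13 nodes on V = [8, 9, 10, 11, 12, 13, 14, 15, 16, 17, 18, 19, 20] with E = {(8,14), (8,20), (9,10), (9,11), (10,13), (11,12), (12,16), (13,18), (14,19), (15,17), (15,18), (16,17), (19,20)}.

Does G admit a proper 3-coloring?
A valid 3-coloring: color 1: [8, 9, 12, 17, 18, 19]; color 2: [11, 13, 14, 15, 16, 20]; color 3: [10].
(χ(G) = 3 ≤ 3.)

Yes, G is 3-colorable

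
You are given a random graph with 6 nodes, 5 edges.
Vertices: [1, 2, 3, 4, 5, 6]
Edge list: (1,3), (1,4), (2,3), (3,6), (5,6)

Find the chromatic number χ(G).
Clique number ω(G) = 2 (lower bound: χ ≥ ω).
The graph is bipartite (no odd cycle), so 2 colors suffice: χ(G) = 2.
A valid 2-coloring: color 1: [3, 4, 5]; color 2: [1, 2, 6].

χ(G) = 2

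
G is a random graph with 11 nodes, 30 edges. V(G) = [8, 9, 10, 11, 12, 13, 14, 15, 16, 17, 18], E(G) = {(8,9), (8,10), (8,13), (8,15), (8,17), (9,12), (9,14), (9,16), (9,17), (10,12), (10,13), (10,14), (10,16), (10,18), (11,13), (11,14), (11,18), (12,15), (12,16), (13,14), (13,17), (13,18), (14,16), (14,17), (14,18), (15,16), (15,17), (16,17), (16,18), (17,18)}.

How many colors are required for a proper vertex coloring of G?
Clique number ω(G) = 4 (lower bound: χ ≥ ω).
The clique on [9, 14, 16, 17] has size 4, forcing χ ≥ 4, and the coloring below uses 4 colors, so χ(G) = 4.
A valid 4-coloring: color 1: [13, 16]; color 2: [10, 11, 17]; color 3: [8, 12, 14]; color 4: [9, 15, 18].

χ(G) = 4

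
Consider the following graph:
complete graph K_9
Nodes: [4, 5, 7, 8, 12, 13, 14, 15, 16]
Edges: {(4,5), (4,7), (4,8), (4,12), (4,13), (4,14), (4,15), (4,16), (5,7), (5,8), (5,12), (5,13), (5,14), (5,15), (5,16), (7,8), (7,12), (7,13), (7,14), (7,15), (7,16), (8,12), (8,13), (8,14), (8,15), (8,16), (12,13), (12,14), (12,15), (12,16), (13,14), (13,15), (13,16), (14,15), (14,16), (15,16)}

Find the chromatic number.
χ(G) = 9

Clique number ω(G) = 9 (lower bound: χ ≥ ω).
The clique on [4, 5, 7, 8, 12, 13, 14, 15, 16] has size 9, forcing χ ≥ 9, and the coloring below uses 9 colors, so χ(G) = 9.
A valid 9-coloring: color 1: [16]; color 2: [15]; color 3: [4]; color 4: [12]; color 5: [8]; color 6: [13]; color 7: [14]; color 8: [7]; color 9: [5].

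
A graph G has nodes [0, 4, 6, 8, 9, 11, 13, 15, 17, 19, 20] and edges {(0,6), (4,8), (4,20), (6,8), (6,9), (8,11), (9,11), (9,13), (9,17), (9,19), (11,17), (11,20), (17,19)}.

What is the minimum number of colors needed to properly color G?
χ(G) = 3

Clique number ω(G) = 3 (lower bound: χ ≥ ω).
The clique on [9, 17, 19] has size 3, forcing χ ≥ 3, and the coloring below uses 3 colors, so χ(G) = 3.
A valid 3-coloring: color 1: [0, 8, 9, 15, 20]; color 2: [4, 6, 11, 13, 19]; color 3: [17].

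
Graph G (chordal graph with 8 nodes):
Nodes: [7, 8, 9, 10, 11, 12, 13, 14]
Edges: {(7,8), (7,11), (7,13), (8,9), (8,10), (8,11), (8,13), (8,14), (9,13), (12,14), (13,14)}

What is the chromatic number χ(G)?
χ(G) = 3

Clique number ω(G) = 3 (lower bound: χ ≥ ω).
The clique on [7, 8, 11] has size 3, forcing χ ≥ 3, and the coloring below uses 3 colors, so χ(G) = 3.
A valid 3-coloring: color 1: [8, 12]; color 2: [10, 11, 13]; color 3: [7, 9, 14].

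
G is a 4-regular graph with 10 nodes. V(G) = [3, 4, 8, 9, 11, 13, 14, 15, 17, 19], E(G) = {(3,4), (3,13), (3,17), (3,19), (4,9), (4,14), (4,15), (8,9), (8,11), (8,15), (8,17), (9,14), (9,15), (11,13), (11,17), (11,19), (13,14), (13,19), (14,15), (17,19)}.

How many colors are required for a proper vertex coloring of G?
χ(G) = 4

Clique number ω(G) = 4 (lower bound: χ ≥ ω).
The clique on [4, 9, 14, 15] has size 4, forcing χ ≥ 4, and the coloring below uses 4 colors, so χ(G) = 4.
A valid 4-coloring: color 1: [4, 8, 13]; color 2: [3, 11, 15]; color 3: [14, 19]; color 4: [9, 17].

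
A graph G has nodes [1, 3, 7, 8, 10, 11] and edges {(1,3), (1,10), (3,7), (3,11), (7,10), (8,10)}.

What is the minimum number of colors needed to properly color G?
χ(G) = 2

Clique number ω(G) = 2 (lower bound: χ ≥ ω).
The graph is bipartite (no odd cycle), so 2 colors suffice: χ(G) = 2.
A valid 2-coloring: color 1: [3, 10]; color 2: [1, 7, 8, 11].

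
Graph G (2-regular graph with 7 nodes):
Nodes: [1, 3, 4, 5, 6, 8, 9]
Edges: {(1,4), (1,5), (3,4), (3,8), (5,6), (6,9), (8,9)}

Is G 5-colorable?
Yes, G is 5-colorable

A valid 5-coloring: color 1: [1, 3, 9]; color 2: [4, 6, 8]; color 3: [5].
(χ(G) = 3 ≤ 5.)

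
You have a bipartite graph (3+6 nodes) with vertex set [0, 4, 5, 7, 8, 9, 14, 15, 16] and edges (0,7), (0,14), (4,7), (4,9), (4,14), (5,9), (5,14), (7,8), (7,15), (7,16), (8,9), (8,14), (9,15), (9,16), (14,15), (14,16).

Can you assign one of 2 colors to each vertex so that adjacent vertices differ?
Yes, G is 2-colorable

A valid 2-coloring: color 1: [7, 9, 14]; color 2: [0, 4, 5, 8, 15, 16].
(χ(G) = 2 ≤ 2.)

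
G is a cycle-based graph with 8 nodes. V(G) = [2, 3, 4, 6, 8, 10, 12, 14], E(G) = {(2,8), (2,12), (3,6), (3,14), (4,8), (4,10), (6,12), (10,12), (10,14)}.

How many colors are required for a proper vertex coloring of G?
χ(G) = 3

Clique number ω(G) = 2 (lower bound: χ ≥ ω).
Odd cycle [3, 14, 10, 12, 6] needs 3 colors (χ ≥ 3).
The coloring below uses 3 colors, so χ(G) = 3.
A valid 3-coloring: color 1: [8, 12, 14]; color 2: [2, 3, 10]; color 3: [4, 6].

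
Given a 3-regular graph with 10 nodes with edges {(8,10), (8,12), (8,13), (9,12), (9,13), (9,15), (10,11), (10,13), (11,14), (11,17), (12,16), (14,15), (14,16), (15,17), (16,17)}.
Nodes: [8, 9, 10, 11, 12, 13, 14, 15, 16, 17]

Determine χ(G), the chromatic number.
Clique number ω(G) = 3 (lower bound: χ ≥ ω).
The clique on [8, 10, 13] has size 3, forcing χ ≥ 3, and the coloring below uses 3 colors, so χ(G) = 3.
A valid 3-coloring: color 1: [8, 9, 11, 16]; color 2: [12, 13, 14, 17]; color 3: [10, 15].

χ(G) = 3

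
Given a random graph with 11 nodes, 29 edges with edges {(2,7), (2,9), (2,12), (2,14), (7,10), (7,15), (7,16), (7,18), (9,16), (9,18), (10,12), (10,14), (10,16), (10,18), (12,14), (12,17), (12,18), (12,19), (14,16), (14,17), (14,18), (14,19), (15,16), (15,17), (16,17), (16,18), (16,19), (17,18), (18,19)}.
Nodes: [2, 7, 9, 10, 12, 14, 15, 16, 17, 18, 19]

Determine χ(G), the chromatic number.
Clique number ω(G) = 4 (lower bound: χ ≥ ω).
The clique on [14, 16, 17, 18] has size 4, forcing χ ≥ 4, and the coloring below uses 4 colors, so χ(G) = 4.
A valid 4-coloring: color 1: [2, 15, 18]; color 2: [12, 16]; color 3: [7, 9, 14]; color 4: [10, 17, 19].

χ(G) = 4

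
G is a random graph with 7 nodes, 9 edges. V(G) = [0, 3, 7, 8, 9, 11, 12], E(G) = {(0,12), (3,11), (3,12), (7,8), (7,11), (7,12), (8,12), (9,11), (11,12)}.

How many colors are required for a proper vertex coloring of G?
Clique number ω(G) = 3 (lower bound: χ ≥ ω).
The clique on [3, 11, 12] has size 3, forcing χ ≥ 3, and the coloring below uses 3 colors, so χ(G) = 3.
A valid 3-coloring: color 1: [9, 12]; color 2: [0, 8, 11]; color 3: [3, 7].

χ(G) = 3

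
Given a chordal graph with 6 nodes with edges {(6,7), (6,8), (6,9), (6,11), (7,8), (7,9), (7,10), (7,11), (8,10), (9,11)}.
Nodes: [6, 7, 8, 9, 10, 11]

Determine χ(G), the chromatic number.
χ(G) = 4

Clique number ω(G) = 4 (lower bound: χ ≥ ω).
The clique on [6, 7, 9, 11] has size 4, forcing χ ≥ 4, and the coloring below uses 4 colors, so χ(G) = 4.
A valid 4-coloring: color 1: [7]; color 2: [6, 10]; color 3: [8, 9]; color 4: [11].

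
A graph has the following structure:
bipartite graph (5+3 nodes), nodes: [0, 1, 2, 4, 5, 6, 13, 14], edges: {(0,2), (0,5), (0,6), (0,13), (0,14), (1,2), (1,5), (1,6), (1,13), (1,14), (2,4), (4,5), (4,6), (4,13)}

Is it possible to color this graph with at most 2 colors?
A valid 2-coloring: color 1: [0, 1, 4]; color 2: [2, 5, 6, 13, 14].
(χ(G) = 2 ≤ 2.)

Yes, G is 2-colorable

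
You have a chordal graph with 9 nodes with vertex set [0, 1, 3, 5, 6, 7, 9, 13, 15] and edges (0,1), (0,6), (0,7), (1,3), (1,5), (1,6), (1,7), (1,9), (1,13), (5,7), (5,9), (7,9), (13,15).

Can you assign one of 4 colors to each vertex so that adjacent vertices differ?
A valid 4-coloring: color 1: [1, 15]; color 2: [3, 6, 7, 13]; color 3: [0, 5]; color 4: [9].
(χ(G) = 4 ≤ 4.)

Yes, G is 4-colorable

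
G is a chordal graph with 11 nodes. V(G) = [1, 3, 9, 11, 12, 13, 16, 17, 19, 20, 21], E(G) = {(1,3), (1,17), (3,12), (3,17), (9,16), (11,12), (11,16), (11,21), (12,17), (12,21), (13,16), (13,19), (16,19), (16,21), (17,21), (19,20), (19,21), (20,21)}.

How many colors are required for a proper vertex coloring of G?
Clique number ω(G) = 3 (lower bound: χ ≥ ω).
The clique on [1, 3, 17] has size 3, forcing χ ≥ 3, and the coloring below uses 3 colors, so χ(G) = 3.
A valid 3-coloring: color 1: [3, 9, 13, 21]; color 2: [1, 12, 16, 20]; color 3: [11, 17, 19].

χ(G) = 3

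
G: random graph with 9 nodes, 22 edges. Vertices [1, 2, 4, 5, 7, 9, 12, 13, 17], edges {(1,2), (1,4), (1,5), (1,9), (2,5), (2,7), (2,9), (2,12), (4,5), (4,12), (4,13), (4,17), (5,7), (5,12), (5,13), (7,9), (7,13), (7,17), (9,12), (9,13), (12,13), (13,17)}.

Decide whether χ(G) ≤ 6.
A valid 6-coloring: color 1: [2, 13]; color 2: [5, 9, 17]; color 3: [4, 7]; color 4: [1, 12].
(χ(G) = 4 ≤ 6.)

Yes, G is 6-colorable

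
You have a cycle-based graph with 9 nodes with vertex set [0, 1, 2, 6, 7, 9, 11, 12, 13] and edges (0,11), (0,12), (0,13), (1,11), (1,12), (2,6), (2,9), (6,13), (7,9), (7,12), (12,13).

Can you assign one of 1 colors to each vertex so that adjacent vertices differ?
No, G is not 1-colorable

The clique on vertices [0, 12, 13] has size 3 > 1, so it alone needs 3 colors.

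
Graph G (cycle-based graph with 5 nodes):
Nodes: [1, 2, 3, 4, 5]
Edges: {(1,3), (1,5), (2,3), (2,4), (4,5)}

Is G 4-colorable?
Yes, G is 4-colorable

A valid 4-coloring: color 1: [3, 5]; color 2: [1, 4]; color 3: [2].
(χ(G) = 3 ≤ 4.)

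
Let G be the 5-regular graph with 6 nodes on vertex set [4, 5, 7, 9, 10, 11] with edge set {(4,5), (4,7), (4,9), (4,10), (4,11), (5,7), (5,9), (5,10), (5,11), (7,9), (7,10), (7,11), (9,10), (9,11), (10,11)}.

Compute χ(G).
χ(G) = 6

Clique number ω(G) = 6 (lower bound: χ ≥ ω).
The clique on [4, 5, 7, 9, 10, 11] has size 6, forcing χ ≥ 6, and the coloring below uses 6 colors, so χ(G) = 6.
A valid 6-coloring: color 1: [4]; color 2: [11]; color 3: [9]; color 4: [5]; color 5: [10]; color 6: [7].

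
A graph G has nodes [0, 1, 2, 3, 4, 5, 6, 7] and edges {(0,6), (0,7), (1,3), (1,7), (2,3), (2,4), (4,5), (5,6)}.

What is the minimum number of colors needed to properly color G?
χ(G) = 2

Clique number ω(G) = 2 (lower bound: χ ≥ ω).
The graph is bipartite (no odd cycle), so 2 colors suffice: χ(G) = 2.
A valid 2-coloring: color 1: [0, 1, 2, 5]; color 2: [3, 4, 6, 7].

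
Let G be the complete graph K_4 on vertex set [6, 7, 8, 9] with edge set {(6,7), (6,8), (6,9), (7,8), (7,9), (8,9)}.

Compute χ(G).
χ(G) = 4

Clique number ω(G) = 4 (lower bound: χ ≥ ω).
The clique on [6, 7, 8, 9] has size 4, forcing χ ≥ 4, and the coloring below uses 4 colors, so χ(G) = 4.
A valid 4-coloring: color 1: [6]; color 2: [7]; color 3: [9]; color 4: [8].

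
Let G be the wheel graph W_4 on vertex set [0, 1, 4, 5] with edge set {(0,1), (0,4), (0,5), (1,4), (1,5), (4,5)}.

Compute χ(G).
Clique number ω(G) = 4 (lower bound: χ ≥ ω).
The clique on [0, 1, 4, 5] has size 4, forcing χ ≥ 4, and the coloring below uses 4 colors, so χ(G) = 4.
A valid 4-coloring: color 1: [5]; color 2: [1]; color 3: [4]; color 4: [0].

χ(G) = 4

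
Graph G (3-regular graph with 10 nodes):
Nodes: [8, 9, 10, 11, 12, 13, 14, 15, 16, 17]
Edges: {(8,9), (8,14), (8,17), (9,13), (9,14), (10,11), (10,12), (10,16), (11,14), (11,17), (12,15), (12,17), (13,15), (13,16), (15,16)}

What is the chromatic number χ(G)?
Clique number ω(G) = 3 (lower bound: χ ≥ ω).
The clique on [8, 9, 14] has size 3, forcing χ ≥ 3, and the coloring below uses 3 colors, so χ(G) = 3.
A valid 3-coloring: color 1: [9, 11, 12, 16]; color 2: [10, 14, 15, 17]; color 3: [8, 13].

χ(G) = 3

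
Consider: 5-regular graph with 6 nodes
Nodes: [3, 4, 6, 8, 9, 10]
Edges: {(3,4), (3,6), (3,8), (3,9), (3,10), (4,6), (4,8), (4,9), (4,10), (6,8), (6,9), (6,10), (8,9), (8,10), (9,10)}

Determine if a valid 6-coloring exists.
Yes, G is 6-colorable

A valid 6-coloring: color 1: [10]; color 2: [4]; color 3: [3]; color 4: [8]; color 5: [6]; color 6: [9].
(χ(G) = 6 ≤ 6.)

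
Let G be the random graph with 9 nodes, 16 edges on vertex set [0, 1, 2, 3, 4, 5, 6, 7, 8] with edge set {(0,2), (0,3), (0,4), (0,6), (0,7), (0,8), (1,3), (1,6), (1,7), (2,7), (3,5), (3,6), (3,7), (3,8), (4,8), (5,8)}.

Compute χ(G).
Clique number ω(G) = 3 (lower bound: χ ≥ ω).
The clique on [0, 2, 7] has size 3, forcing χ ≥ 3, and the coloring below uses 3 colors, so χ(G) = 3.
A valid 3-coloring: color 1: [2, 3, 4]; color 2: [0, 1, 5]; color 3: [6, 7, 8].

χ(G) = 3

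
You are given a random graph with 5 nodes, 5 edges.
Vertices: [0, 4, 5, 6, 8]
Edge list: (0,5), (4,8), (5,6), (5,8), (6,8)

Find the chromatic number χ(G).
Clique number ω(G) = 3 (lower bound: χ ≥ ω).
The clique on [5, 6, 8] has size 3, forcing χ ≥ 3, and the coloring below uses 3 colors, so χ(G) = 3.
A valid 3-coloring: color 1: [4, 5]; color 2: [0, 8]; color 3: [6].

χ(G) = 3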